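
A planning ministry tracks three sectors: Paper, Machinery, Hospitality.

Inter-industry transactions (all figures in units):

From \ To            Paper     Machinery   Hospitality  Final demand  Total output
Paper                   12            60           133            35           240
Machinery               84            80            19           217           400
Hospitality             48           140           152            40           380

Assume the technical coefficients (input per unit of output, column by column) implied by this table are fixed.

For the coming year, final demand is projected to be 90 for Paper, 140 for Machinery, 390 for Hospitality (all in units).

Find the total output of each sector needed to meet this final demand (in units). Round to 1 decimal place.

Technical coefficients a_ij = z_ij / X_j:
  a_11 = 12/240 = 0.05, a_21 = 84/240 = 0.35, a_31 = 48/240 = 0.20
  a_12 = 60/400 = 0.15, a_22 = 80/400 = 0.20, a_32 = 140/400 = 0.35
  a_13 = 133/380 = 0.35, a_23 = 19/380 = 0.05, a_33 = 152/380 = 0.40
I − A =
  [   0.95    -0.15    -0.35]
  [  -0.35     0.80    -0.05]
  [  -0.20    -0.35     0.60]
Cofactors of I−A, C_ij = (−1)^(i+j)·(minor ij) (rows/columns in the sector order above):
  C_11 = (0.80)(0.60) − (-0.05)(-0.35) = 0.4625
  C_12 = −[(-0.35)(0.60) − (-0.05)(-0.20)] = 0.2200
  C_13 = (-0.35)(-0.35) − (0.80)(-0.20) = 0.2825
  C_21 = −[(-0.15)(0.60) − (-0.35)(-0.35)] = 0.2125
  C_22 = (0.95)(0.60) − (-0.35)(-0.20) = 0.5000
  C_23 = −[(0.95)(-0.35) − (-0.15)(-0.20)] = 0.3625
  C_31 = (-0.15)(-0.05) − (-0.35)(0.80) = 0.2875
  C_32 = −[(0.95)(-0.05) − (-0.35)(-0.35)] = 0.1700
  C_33 = (0.95)(0.80) − (-0.15)(-0.35) = 0.7075
det(I−A) = Σ_j (I−A)_1j·C_1j = (0.95)(0.4625) + (-0.15)(0.2200) + (-0.35)(0.2825) = 0.3075
adj(I−A) = Cᵀ =
  [ 0.4625   0.2125   0.2875]
  [ 0.2200   0.5000   0.1700]
  [ 0.2825   0.3625   0.7075]
(I − A)⁻¹ = adj(I−A) / det(I−A) ≈
  [   1.5041     0.6911     0.9350]
  [   0.7154     1.6260     0.5528]
  [   0.9187     1.1789     2.3008]
x = (I − A)⁻¹ d = adj(I−A)·d / det(I−A), with det(I−A) = 0.3075:
  x_1 = (0.4625·90 + 0.2125·140 + 0.2875·390) / 0.3075 = 183.50 / 0.3075 ≈ 596.7
  x_2 = (0.2200·90 + 0.5000·140 + 0.1700·390) / 0.3075 = 156.10 / 0.3075 ≈ 507.6
  x_3 = (0.2825·90 + 0.3625·140 + 0.7075·390) / 0.3075 = 352.10 / 0.3075 ≈ 1145.0

x_1 = 596.7, x_2 = 507.6, x_3 = 1145.0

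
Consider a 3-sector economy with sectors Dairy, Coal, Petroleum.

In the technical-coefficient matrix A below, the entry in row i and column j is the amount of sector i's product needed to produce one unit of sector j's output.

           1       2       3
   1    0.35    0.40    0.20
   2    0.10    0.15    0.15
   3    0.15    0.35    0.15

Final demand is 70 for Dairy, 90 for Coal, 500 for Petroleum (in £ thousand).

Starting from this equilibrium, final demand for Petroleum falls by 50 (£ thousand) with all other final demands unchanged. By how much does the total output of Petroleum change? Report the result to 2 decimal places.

Δx_3 = -71.18

I − A =
  [   0.65    -0.40    -0.20]
  [  -0.10     0.85    -0.15]
  [  -0.15    -0.35     0.85]
Cofactors of I−A, C_ij = (−1)^(i+j)·(minor ij) (rows/columns in the sector order above):
  C_11 = (0.85)(0.85) − (-0.15)(-0.35) = 0.6700
  C_12 = −[(-0.10)(0.85) − (-0.15)(-0.15)] = 0.1075
  C_13 = (-0.10)(-0.35) − (0.85)(-0.15) = 0.1625
  C_21 = −[(-0.40)(0.85) − (-0.20)(-0.35)] = 0.4100
  C_22 = (0.65)(0.85) − (-0.20)(-0.15) = 0.5225
  C_23 = −[(0.65)(-0.35) − (-0.40)(-0.15)] = 0.2875
  C_31 = (-0.40)(-0.15) − (-0.20)(0.85) = 0.2300
  C_32 = −[(0.65)(-0.15) − (-0.20)(-0.10)] = 0.1175
  C_33 = (0.65)(0.85) − (-0.40)(-0.10) = 0.5125
det(I−A) = Σ_j (I−A)_1j·C_1j = (0.65)(0.6700) + (-0.40)(0.1075) + (-0.20)(0.1625) = 0.3600
adj(I−A) = Cᵀ =
  [ 0.6700   0.4100   0.2300]
  [ 0.1075   0.5225   0.1175]
  [ 0.1625   0.2875   0.5125]
(I − A)⁻¹ = adj(I−A) / det(I−A) ≈
  [   1.8611     1.1389     0.6389]
  [   0.2986     1.4514     0.3264]
  [   0.4514     0.7986     1.4236]
Δx = (I − A)⁻¹ Δd with Δd having -50 in the Petroleum component and 0 elsewhere.
So Δx_3 = L_33 · (-50), where L_33 = adj(I−A)_33 / det(I−A) = 0.5125 / 0.3600.
Δx_3 = 0.5125 × (-50) / 0.3600 = -25.625 / 0.3600 ≈ -71.18.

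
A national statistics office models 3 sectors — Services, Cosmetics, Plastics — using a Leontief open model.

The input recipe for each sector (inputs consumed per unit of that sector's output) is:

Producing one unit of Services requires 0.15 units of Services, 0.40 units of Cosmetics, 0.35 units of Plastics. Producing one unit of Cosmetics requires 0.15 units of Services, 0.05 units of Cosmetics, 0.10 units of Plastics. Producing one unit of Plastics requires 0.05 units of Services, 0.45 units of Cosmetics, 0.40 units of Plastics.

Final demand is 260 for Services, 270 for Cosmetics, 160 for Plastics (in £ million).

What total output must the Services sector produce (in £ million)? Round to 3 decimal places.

I − A =
  [   0.85    -0.15    -0.05]
  [  -0.40     0.95    -0.45]
  [  -0.35    -0.10     0.60]
Cofactors of I−A, C_ij = (−1)^(i+j)·(minor ij) (rows/columns in the sector order above):
  C_11 = (0.95)(0.60) − (-0.45)(-0.10) = 0.5250
  C_12 = −[(-0.40)(0.60) − (-0.45)(-0.35)] = 0.3975
  C_13 = (-0.40)(-0.10) − (0.95)(-0.35) = 0.3725
  C_21 = −[(-0.15)(0.60) − (-0.05)(-0.10)] = 0.0950
  C_22 = (0.85)(0.60) − (-0.05)(-0.35) = 0.4925
  C_23 = −[(0.85)(-0.10) − (-0.15)(-0.35)] = 0.1375
  C_31 = (-0.15)(-0.45) − (-0.05)(0.95) = 0.1150
  C_32 = −[(0.85)(-0.45) − (-0.05)(-0.40)] = 0.4025
  C_33 = (0.85)(0.95) − (-0.15)(-0.40) = 0.7475
det(I−A) = Σ_j (I−A)_1j·C_1j = (0.85)(0.5250) + (-0.15)(0.3975) + (-0.05)(0.3725) = 0.3680
adj(I−A) = Cᵀ =
  [ 0.5250   0.0950   0.1150]
  [ 0.3975   0.4925   0.4025]
  [ 0.3725   0.1375   0.7475]
(I − A)⁻¹ = adj(I−A) / det(I−A) ≈
  [   1.4266     0.2582     0.3125]
  [   1.0802     1.3383     1.0938]
  [   1.0122     0.3736     2.0313]
x = (I − A)⁻¹ d = adj(I−A)·d / det(I−A), with det(I−A) = 0.3680:
  x_1 = (0.5250·260 + 0.0950·270 + 0.1150·160) / 0.3680 = 180.55 / 0.3680 = 490.625
  x_2 = (0.3975·260 + 0.4925·270 + 0.4025·160) / 0.3680 = 300.725 / 0.3680 ≈ 817.188
  x_3 = (0.3725·260 + 0.1375·270 + 0.7475·160) / 0.3680 = 253.575 / 0.3680 ≈ 689.063

x_1 = 490.625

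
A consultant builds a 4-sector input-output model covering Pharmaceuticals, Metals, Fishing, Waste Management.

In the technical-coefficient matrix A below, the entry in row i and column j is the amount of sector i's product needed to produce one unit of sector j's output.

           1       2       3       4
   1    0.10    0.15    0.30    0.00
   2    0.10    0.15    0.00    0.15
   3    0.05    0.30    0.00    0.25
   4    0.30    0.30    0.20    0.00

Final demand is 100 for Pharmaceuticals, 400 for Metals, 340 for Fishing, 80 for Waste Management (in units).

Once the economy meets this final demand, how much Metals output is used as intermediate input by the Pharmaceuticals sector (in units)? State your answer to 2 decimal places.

I − A =
  [   0.90    -0.15    -0.30     0.00]
  [  -0.10     0.85     0.00    -0.15]
  [  -0.05    -0.30     1.00    -0.25]
  [  -0.30    -0.30    -0.20     1.00]
Compute the cofactors C_ij = (−1)^(i+j)·(3×3 minor ij) of I−A; the adjugate is their transpose:
adj(I−A) = Cᵀ =
  [ 0.753500   0.255000   0.246000   0.099750]
  [ 0.141500   0.817500   0.070500   0.140250]
  [ 0.155000   0.356250   0.702750   0.229125]
  [ 0.299500   0.393000   0.235500   0.728250]
det(I−A) = Σ_j (I−A)_1j·C_1j = (0.90)(0.753500) + (-0.15)(0.141500) + (-0.30)(0.155000) + (0.00)(0.299500) = 0.610425
(I − A)⁻¹ = adj(I−A) / det(I−A) ≈
  [   1.2344     0.4177     0.4030     0.1634]
  [   0.2318     1.3392     0.1155     0.2298]
  [   0.2539     0.5836     1.1512     0.3754]
  [   0.4906     0.6438     0.3858     1.1930]
First solve x = (I − A)⁻¹ d = adj(I−A)·d / det(I−A); in particular x_1 = (0.753500·100 + 0.255000·400 + 0.246000·340 + 0.099750·80) / 0.610425 = 268.97 / 0.610425 ≈ 440.6274.
Intermediate flow from 2 to 1: z_21 = a_21 · x_1 = 0.10 × 268.97 / 0.610425 = 26.897 / 0.610425 ≈ 44.06.

z_21 = 44.06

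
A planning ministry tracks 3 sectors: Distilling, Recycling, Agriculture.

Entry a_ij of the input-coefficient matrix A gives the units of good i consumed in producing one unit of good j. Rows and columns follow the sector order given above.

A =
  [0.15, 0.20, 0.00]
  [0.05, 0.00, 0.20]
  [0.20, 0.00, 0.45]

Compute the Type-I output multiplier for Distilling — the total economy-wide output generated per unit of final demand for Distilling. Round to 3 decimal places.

m_D = 1.801

I − A =
  [   0.85    -0.20     0.00]
  [  -0.05     1.00    -0.20]
  [  -0.20     0.00     0.55]
Cofactors of I−A, C_ij = (−1)^(i+j)·(minor ij) (rows/columns in the sector order above):
  C_11 = (1.00)(0.55) − (-0.20)(0.00) = 0.5500
  C_12 = −[(-0.05)(0.55) − (-0.20)(-0.20)] = 0.0675
  C_13 = (-0.05)(0.00) − (1.00)(-0.20) = 0.2000
  C_21 = −[(-0.20)(0.55) − (0.00)(0.00)] = 0.1100
  C_22 = (0.85)(0.55) − (0.00)(-0.20) = 0.4675
  C_23 = −[(0.85)(0.00) − (-0.20)(-0.20)] = 0.0400
  C_31 = (-0.20)(-0.20) − (0.00)(1.00) = 0.0400
  C_32 = −[(0.85)(-0.20) − (0.00)(-0.05)] = 0.1700
  C_33 = (0.85)(1.00) − (-0.20)(-0.05) = 0.8400
det(I−A) = Σ_j (I−A)_1j·C_1j = (0.85)(0.5500) + (-0.20)(0.0675) + (0.00)(0.2000) = 0.4540
adj(I−A) = Cᵀ =
  [ 0.5500   0.1100   0.0400]
  [ 0.0675   0.4675   0.1700]
  [ 0.2000   0.0400   0.8400]
(I − A)⁻¹ = adj(I−A) / det(I−A) ≈
  [   1.2115     0.2423     0.0881]
  [   0.1487     1.0297     0.3744]
  [   0.4405     0.0881     1.8502]
The output multiplier for sector j is the column-j sum of the Leontief inverse (I − A)⁻¹ = adj(I−A) / det(I−A).
Column D of adj(I−A): (0.5500, 0.0675, 0.2000); det(I−A) = 0.4540.
m_D = (0.5500 + 0.0675 + 0.2000) / 0.4540 = 0.8175 / 0.4540 ≈ 1.801.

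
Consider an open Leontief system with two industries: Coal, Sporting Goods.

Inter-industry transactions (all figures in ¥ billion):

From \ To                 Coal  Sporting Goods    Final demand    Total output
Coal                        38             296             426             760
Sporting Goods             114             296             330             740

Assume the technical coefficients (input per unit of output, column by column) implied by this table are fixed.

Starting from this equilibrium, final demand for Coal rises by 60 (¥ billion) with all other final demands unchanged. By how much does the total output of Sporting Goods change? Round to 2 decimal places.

Technical coefficients a_ij = z_ij / X_j:
  a_11 = 38/760 = 0.05, a_21 = 114/760 = 0.15
  a_12 = 296/740 = 0.40, a_22 = 296/740 = 0.40
I − A =
  [   0.95    -0.40]
  [  -0.15     0.60]
det(I−A) = (0.95)(0.60) − (-0.40)(-0.15) = 0.5100
adj(I−A) = [[0.60, 0.40], [0.15, 0.95]]
(I − A)⁻¹ = adj(I−A) / det(I−A) ≈
  [   1.1765     0.7843]
  [   0.2941     1.8627]
Δx = (I − A)⁻¹ Δd with Δd having +60 in the Coal component and 0 elsewhere.
So Δx_2 = L_21 · (+60), where L_21 = adj(I−A)_21 / det(I−A) = 0.15 / 0.5100.
Δx_2 = 0.15 × (+60) / 0.5100 = 9.00 / 0.5100 ≈ 17.65.

Δx_2 = 17.65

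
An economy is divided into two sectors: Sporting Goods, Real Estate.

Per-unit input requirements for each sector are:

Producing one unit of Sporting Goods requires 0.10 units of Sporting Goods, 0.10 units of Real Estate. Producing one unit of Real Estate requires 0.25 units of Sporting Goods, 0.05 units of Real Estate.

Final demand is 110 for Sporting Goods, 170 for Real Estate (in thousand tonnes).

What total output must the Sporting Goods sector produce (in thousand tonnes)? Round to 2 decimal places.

x_S = 177.11

I − A =
  [   0.90    -0.25]
  [  -0.10     0.95]
det(I−A) = (0.90)(0.95) − (-0.25)(-0.10) = 0.8300
adj(I−A) = [[0.95, 0.25], [0.10, 0.90]]
(I − A)⁻¹ = adj(I−A) / det(I−A) ≈
  [   1.1446     0.3012]
  [   0.1205     1.0843]
x = (I − A)⁻¹ d = adj(I−A)·d / det(I−A), with det(I−A) = 0.8300:
  x_S = (0.95·110 + 0.25·170) / 0.8300 = 147.00 / 0.8300 ≈ 177.11
  x_R = (0.10·110 + 0.90·170) / 0.8300 = 164.00 / 0.8300 ≈ 197.59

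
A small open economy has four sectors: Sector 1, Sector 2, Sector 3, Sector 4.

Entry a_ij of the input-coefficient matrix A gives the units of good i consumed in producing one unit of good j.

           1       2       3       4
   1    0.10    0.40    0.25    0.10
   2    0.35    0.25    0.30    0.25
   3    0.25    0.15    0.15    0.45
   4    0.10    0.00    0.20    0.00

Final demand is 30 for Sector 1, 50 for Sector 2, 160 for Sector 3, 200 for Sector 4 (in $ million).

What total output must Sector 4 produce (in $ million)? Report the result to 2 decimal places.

x_4 = 409.57

I − A =
  [   0.90    -0.40    -0.25    -0.10]
  [  -0.35     0.75    -0.30    -0.25]
  [  -0.25    -0.15     0.85    -0.45]
  [  -0.10     0.00    -0.20     1.00]
Compute the cofactors C_ij = (−1)^(i+j)·(3×3 minor ij) of I−A; the adjugate is their transpose:
adj(I−A) = Cᵀ =
  [ 0.51750   0.34450   0.34250   0.29200]
  [ 0.38825   0.59675   0.41275   0.37375]
  [ 0.27750   0.25150   0.51750   0.32350]
  [ 0.10725   0.08475   0.13775   0.32425]
det(I−A) = Σ_j (I−A)_1j·C_1j = (0.90)(0.51750) + (-0.40)(0.38825) + (-0.25)(0.27750) + (-0.10)(0.10725) = 0.23035
(I − A)⁻¹ = adj(I−A) / det(I−A) ≈
  [   2.2466     1.4956     1.4869     1.2676]
  [   1.6855     2.5906     1.7918     1.6225]
  [   1.2047     1.0918     2.2466     1.4044]
  [   0.4656     0.3679     0.5980     1.4076]
x = (I − A)⁻¹ d = adj(I−A)·d / det(I−A), with det(I−A) = 0.23035:
  x_1 = (0.51750·30 + 0.34450·50 + 0.34250·160 + 0.29200·200) / 0.23035 = 145.95 / 0.23035 ≈ 633.60
  x_2 = (0.38825·30 + 0.59675·50 + 0.41275·160 + 0.37375·200) / 0.23035 = 182.275 / 0.23035 ≈ 791.30
  x_3 = (0.27750·30 + 0.25150·50 + 0.51750·160 + 0.32350·200) / 0.23035 = 168.40 / 0.23035 ≈ 731.06
  x_4 = (0.10725·30 + 0.08475·50 + 0.13775·160 + 0.32425·200) / 0.23035 = 94.345 / 0.23035 ≈ 409.57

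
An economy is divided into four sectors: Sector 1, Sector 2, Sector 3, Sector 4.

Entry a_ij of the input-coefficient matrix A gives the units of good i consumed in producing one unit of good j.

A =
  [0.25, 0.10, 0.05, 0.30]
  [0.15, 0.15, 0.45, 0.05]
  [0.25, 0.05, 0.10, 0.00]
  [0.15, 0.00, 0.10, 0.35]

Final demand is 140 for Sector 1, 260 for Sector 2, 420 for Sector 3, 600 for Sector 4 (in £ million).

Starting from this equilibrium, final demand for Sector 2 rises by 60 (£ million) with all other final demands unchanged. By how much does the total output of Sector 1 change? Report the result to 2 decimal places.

I − A =
  [   0.75    -0.10    -0.05    -0.30]
  [  -0.15     0.85    -0.45    -0.05]
  [  -0.25    -0.05     0.90     0.00]
  [  -0.15     0.00    -0.10     0.65]
Compute the cofactors C_ij = (−1)^(i+j)·(3×3 minor ij) of I−A; the adjugate is their transpose:
adj(I−A) = Cᵀ =
  [ 0.482375   0.061625   0.082875   0.227375]
  [ 0.168875   0.382625   0.212625   0.107375]
  [ 0.143375   0.038375   0.365625   0.069125]
  [ 0.133375   0.020125   0.075375   0.521125]
det(I−A) = Σ_j (I−A)_1j·C_1j = (0.75)(0.482375) + (-0.10)(0.168875) + (-0.05)(0.143375) + (-0.30)(0.133375) = 0.2977125
(I − A)⁻¹ = adj(I−A) / det(I−A) ≈
  [   1.6203     0.2070     0.2784     0.7637]
  [   0.5672     1.2852     0.7142     0.3607]
  [   0.4816     0.1289     1.2281     0.2322]
  [   0.4480     0.0676     0.2532     1.7504]
Δx = (I − A)⁻¹ Δd with Δd having +60 in the Sector 2 component and 0 elsewhere.
So Δx_1 = L_12 · (+60), where L_12 = adj(I−A)_12 / det(I−A) = 0.061625 / 0.2977125.
Δx_1 = 0.061625 × (+60) / 0.2977125 = 3.6975 / 0.2977125 ≈ 12.42.

Δx_1 = 12.42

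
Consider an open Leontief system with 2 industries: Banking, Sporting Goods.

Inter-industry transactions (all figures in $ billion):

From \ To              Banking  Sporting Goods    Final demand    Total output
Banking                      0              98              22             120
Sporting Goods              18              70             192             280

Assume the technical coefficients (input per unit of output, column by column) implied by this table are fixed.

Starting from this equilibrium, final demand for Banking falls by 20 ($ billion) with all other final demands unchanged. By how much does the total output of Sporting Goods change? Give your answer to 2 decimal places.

Technical coefficients a_ij = z_ij / X_j:
  a_BB = 0/120 = 0.00, a_SB = 18/120 = 0.15
  a_BS = 98/280 = 0.35, a_SS = 70/280 = 0.25
I − A =
  [   1.00    -0.35]
  [  -0.15     0.75]
det(I−A) = (1.00)(0.75) − (-0.35)(-0.15) = 0.6975
adj(I−A) = [[0.75, 0.35], [0.15, 1.00]]
(I − A)⁻¹ = adj(I−A) / det(I−A) ≈
  [   1.0753     0.5018]
  [   0.2151     1.4337]
Δx = (I − A)⁻¹ Δd with Δd having -20 in the Banking component and 0 elsewhere.
So Δx_S = L_SB · (-20), where L_SB = adj(I−A)_SB / det(I−A) = 0.15 / 0.6975.
Δx_S = 0.15 × (-20) / 0.6975 = -3.00 / 0.6975 ≈ -4.30.

Δx_S = -4.30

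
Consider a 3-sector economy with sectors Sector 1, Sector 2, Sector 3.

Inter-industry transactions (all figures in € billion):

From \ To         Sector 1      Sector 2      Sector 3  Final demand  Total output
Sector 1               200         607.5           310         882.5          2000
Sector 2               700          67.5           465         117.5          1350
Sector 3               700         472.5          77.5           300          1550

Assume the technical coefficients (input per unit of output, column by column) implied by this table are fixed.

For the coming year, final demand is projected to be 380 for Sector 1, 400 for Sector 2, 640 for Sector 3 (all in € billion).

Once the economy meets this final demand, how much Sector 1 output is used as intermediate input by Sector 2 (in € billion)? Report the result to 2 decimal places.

Technical coefficients a_ij = z_ij / X_j:
  a_11 = 200/2000 = 0.10, a_21 = 700/2000 = 0.35, a_31 = 700/2000 = 0.35
  a_12 = 607.5/1350 = 0.45, a_22 = 67.5/1350 = 0.05, a_32 = 472.5/1350 = 0.35
  a_13 = 310/1550 = 0.20, a_23 = 465/1550 = 0.30, a_33 = 77.5/1550 = 0.05
I − A =
  [   0.90    -0.45    -0.20]
  [  -0.35     0.95    -0.30]
  [  -0.35    -0.35     0.95]
Cofactors of I−A, C_ij = (−1)^(i+j)·(minor ij) (rows/columns in the sector order above):
  C_11 = (0.95)(0.95) − (-0.30)(-0.35) = 0.7975
  C_12 = −[(-0.35)(0.95) − (-0.30)(-0.35)] = 0.4375
  C_13 = (-0.35)(-0.35) − (0.95)(-0.35) = 0.4550
  C_21 = −[(-0.45)(0.95) − (-0.20)(-0.35)] = 0.4975
  C_22 = (0.90)(0.95) − (-0.20)(-0.35) = 0.7850
  C_23 = −[(0.90)(-0.35) − (-0.45)(-0.35)] = 0.4725
  C_31 = (-0.45)(-0.30) − (-0.20)(0.95) = 0.3250
  C_32 = −[(0.90)(-0.30) − (-0.20)(-0.35)] = 0.3400
  C_33 = (0.90)(0.95) − (-0.45)(-0.35) = 0.6975
det(I−A) = Σ_j (I−A)_1j·C_1j = (0.90)(0.7975) + (-0.45)(0.4375) + (-0.20)(0.4550) = 0.429875
adj(I−A) = Cᵀ =
  [ 0.7975   0.4975   0.3250]
  [ 0.4375   0.7850   0.3400]
  [ 0.4550   0.4725   0.6975]
(I − A)⁻¹ = adj(I−A) / det(I−A) ≈
  [   1.8552     1.1573     0.7560]
  [   1.0177     1.8261     0.7909]
  [   1.0584     1.0992     1.6226]
First solve x = (I − A)⁻¹ d = adj(I−A)·d / det(I−A); in particular x_2 = (0.4375·380 + 0.7850·400 + 0.3400·640) / 0.429875 = 697.85 / 0.429875 ≈ 1623.3789.
Intermediate flow from 1 to 2: z_12 = a_12 · x_2 = 0.45 × 697.85 / 0.429875 = 314.0325 / 0.429875 ≈ 730.52.

z_12 = 730.52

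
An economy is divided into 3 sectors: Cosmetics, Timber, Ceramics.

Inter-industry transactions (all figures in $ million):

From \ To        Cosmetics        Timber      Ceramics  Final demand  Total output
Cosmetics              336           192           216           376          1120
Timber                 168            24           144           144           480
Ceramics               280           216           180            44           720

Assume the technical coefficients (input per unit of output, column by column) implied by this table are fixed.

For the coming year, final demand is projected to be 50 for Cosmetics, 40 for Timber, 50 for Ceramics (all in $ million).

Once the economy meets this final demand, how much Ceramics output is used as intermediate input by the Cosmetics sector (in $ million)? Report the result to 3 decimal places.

Technical coefficients a_ij = z_ij / X_j:
  a_11 = 336/1120 = 0.30, a_21 = 168/1120 = 0.15, a_31 = 280/1120 = 0.25
  a_12 = 192/480 = 0.40, a_22 = 24/480 = 0.05, a_32 = 216/480 = 0.45
  a_13 = 216/720 = 0.30, a_23 = 144/720 = 0.20, a_33 = 180/720 = 0.25
I − A =
  [   0.70    -0.40    -0.30]
  [  -0.15     0.95    -0.20]
  [  -0.25    -0.45     0.75]
Cofactors of I−A, C_ij = (−1)^(i+j)·(minor ij) (rows/columns in the sector order above):
  C_11 = (0.95)(0.75) − (-0.20)(-0.45) = 0.6225
  C_12 = −[(-0.15)(0.75) − (-0.20)(-0.25)] = 0.1625
  C_13 = (-0.15)(-0.45) − (0.95)(-0.25) = 0.3050
  C_21 = −[(-0.40)(0.75) − (-0.30)(-0.45)] = 0.4350
  C_22 = (0.70)(0.75) − (-0.30)(-0.25) = 0.4500
  C_23 = −[(0.70)(-0.45) − (-0.40)(-0.25)] = 0.4150
  C_31 = (-0.40)(-0.20) − (-0.30)(0.95) = 0.3650
  C_32 = −[(0.70)(-0.20) − (-0.30)(-0.15)] = 0.1850
  C_33 = (0.70)(0.95) − (-0.40)(-0.15) = 0.6050
det(I−A) = Σ_j (I−A)_1j·C_1j = (0.70)(0.6225) + (-0.40)(0.1625) + (-0.30)(0.3050) = 0.27925
adj(I−A) = Cᵀ =
  [ 0.6225   0.4350   0.3650]
  [ 0.1625   0.4500   0.1850]
  [ 0.3050   0.4150   0.6050]
(I − A)⁻¹ = adj(I−A) / det(I−A) ≈
  [   2.2292     1.5577     1.3071]
  [   0.5819     1.6115     0.6625]
  [   1.0922     1.4861     2.1665]
First solve x = (I − A)⁻¹ d = adj(I−A)·d / det(I−A); in particular x_1 = (0.6225·50 + 0.4350·40 + 0.3650·50) / 0.27925 = 66.775 / 0.27925 ≈ 239.12265.
Intermediate flow from 3 to 1: z_31 = a_31 · x_1 = 0.25 × 66.775 / 0.27925 = 16.69375 / 0.27925 ≈ 59.781.

z_31 = 59.781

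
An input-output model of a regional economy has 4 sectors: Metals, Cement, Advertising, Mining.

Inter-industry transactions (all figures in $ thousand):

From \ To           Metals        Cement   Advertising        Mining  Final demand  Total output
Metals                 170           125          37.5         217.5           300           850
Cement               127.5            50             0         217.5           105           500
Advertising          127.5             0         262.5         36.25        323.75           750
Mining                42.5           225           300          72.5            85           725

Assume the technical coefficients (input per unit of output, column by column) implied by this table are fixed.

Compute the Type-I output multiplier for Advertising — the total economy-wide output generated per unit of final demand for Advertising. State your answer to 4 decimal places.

m_3 = 3.9270

Technical coefficients a_ij = z_ij / X_j:
  a_11 = 170/850 = 0.20, a_21 = 127.5/850 = 0.15, a_31 = 127.5/850 = 0.15, a_41 = 42.5/850 = 0.05
  a_12 = 125/500 = 0.25, a_22 = 50/500 = 0.10, a_32 = 0/500 = 0.00, a_42 = 225/500 = 0.45
  a_13 = 37.5/750 = 0.05, a_23 = 0/750 = 0.00, a_33 = 262.5/750 = 0.35, a_43 = 300/750 = 0.40
  a_14 = 217.5/725 = 0.30, a_24 = 217.5/725 = 0.30, a_34 = 36.25/725 = 0.05, a_44 = 72.5/725 = 0.10
I − A =
  [   0.80    -0.25    -0.05    -0.30]
  [  -0.15     0.90     0.00    -0.30]
  [  -0.15     0.00     0.65    -0.05]
  [  -0.05    -0.45    -0.40     0.90]
Compute the cofactors C_ij = (−1)^(i+j)·(3×3 minor ij) of I−A; the adjugate is their transpose:
adj(I−A) = Cᵀ =
  [ 0.420750   0.230125   0.171750   0.226500]
  [ 0.112500   0.417375   0.121500   0.183375]
  [ 0.106875   0.072625   0.468750   0.085875]
  [ 0.127125   0.253750   0.278625   0.436875]
det(I−A) = Σ_j (I−A)_1j·C_1j = (0.80)(0.420750) + (-0.25)(0.112500) + (-0.05)(0.106875) + (-0.30)(0.127125) = 0.26499375
(I − A)⁻¹ = adj(I−A) / det(I−A) ≈
  [   1.58777     0.86842     0.64813     0.85474]
  [   0.42454     1.57504     0.45850     0.69200]
  [   0.40331     0.27406     1.76891     0.32406]
  [   0.47973     0.95757     1.05144     1.64862]
The output multiplier for sector j is the column-j sum of the Leontief inverse (I − A)⁻¹ = adj(I−A) / det(I−A).
Column 3 of adj(I−A): (0.171750, 0.121500, 0.468750, 0.278625); det(I−A) = 0.26499375.
m_3 = (0.171750 + 0.121500 + 0.468750 + 0.278625) / 0.26499375 = 1.040625 / 0.26499375 ≈ 3.9270.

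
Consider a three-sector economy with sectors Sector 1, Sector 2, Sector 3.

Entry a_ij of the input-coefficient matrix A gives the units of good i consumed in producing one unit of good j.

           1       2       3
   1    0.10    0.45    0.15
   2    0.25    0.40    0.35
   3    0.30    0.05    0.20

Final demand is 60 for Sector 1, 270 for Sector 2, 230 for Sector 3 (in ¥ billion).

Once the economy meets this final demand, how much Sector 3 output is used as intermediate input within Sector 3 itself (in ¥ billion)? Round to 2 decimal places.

I − A =
  [   0.90    -0.45    -0.15]
  [  -0.25     0.60    -0.35]
  [  -0.30    -0.05     0.80]
Cofactors of I−A, C_ij = (−1)^(i+j)·(minor ij) (rows/columns in the sector order above):
  C_11 = (0.60)(0.80) − (-0.35)(-0.05) = 0.4625
  C_12 = −[(-0.25)(0.80) − (-0.35)(-0.30)] = 0.3050
  C_13 = (-0.25)(-0.05) − (0.60)(-0.30) = 0.1925
  C_21 = −[(-0.45)(0.80) − (-0.15)(-0.05)] = 0.3675
  C_22 = (0.90)(0.80) − (-0.15)(-0.30) = 0.6750
  C_23 = −[(0.90)(-0.05) − (-0.45)(-0.30)] = 0.1800
  C_31 = (-0.45)(-0.35) − (-0.15)(0.60) = 0.2475
  C_32 = −[(0.90)(-0.35) − (-0.15)(-0.25)] = 0.3525
  C_33 = (0.90)(0.60) − (-0.45)(-0.25) = 0.4275
det(I−A) = Σ_j (I−A)_1j·C_1j = (0.90)(0.4625) + (-0.45)(0.3050) + (-0.15)(0.1925) = 0.250125
adj(I−A) = Cᵀ =
  [ 0.4625   0.3675   0.2475]
  [ 0.3050   0.6750   0.3525]
  [ 0.1925   0.1800   0.4275]
(I − A)⁻¹ = adj(I−A) / det(I−A) ≈
  [   1.8491     1.4693     0.9895]
  [   1.2194     2.6987     1.4093]
  [   0.7696     0.7196     1.7091]
First solve x = (I − A)⁻¹ d = adj(I−A)·d / det(I−A); in particular x_3 = (0.1925·60 + 0.1800·270 + 0.4275·230) / 0.250125 = 158.475 / 0.250125 ≈ 633.5832.
Intermediate flow from 3 to 3: z_33 = a_33 · x_3 = 0.20 × 158.475 / 0.250125 = 31.695 / 0.250125 ≈ 126.72.

z_33 = 126.72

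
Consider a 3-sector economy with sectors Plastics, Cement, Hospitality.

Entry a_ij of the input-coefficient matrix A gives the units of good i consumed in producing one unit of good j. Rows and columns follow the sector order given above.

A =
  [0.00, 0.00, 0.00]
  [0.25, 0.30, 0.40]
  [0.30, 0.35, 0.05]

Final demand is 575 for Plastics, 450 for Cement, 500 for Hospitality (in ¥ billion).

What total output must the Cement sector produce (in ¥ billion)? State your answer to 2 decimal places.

x_2 = 1586.79

I − A =
  [   1.00     0.00     0.00]
  [  -0.25     0.70    -0.40]
  [  -0.30    -0.35     0.95]
Cofactors of I−A, C_ij = (−1)^(i+j)·(minor ij) (rows/columns in the sector order above):
  C_11 = (0.70)(0.95) − (-0.40)(-0.35) = 0.5250
  C_12 = −[(-0.25)(0.95) − (-0.40)(-0.30)] = 0.3575
  C_13 = (-0.25)(-0.35) − (0.70)(-0.30) = 0.2975
  C_21 = −[(0.00)(0.95) − (0.00)(-0.35)] = 0.0000
  C_22 = (1.00)(0.95) − (0.00)(-0.30) = 0.9500
  C_23 = −[(1.00)(-0.35) − (0.00)(-0.30)] = 0.3500
  C_31 = (0.00)(-0.40) − (0.00)(0.70) = 0.0000
  C_32 = −[(1.00)(-0.40) − (0.00)(-0.25)] = 0.4000
  C_33 = (1.00)(0.70) − (0.00)(-0.25) = 0.7000
det(I−A) = Σ_j (I−A)_1j·C_1j = (1.00)(0.5250) + (0.00)(0.3575) + (0.00)(0.2975) = 0.5250
adj(I−A) = Cᵀ =
  [ 0.5250   0.0000   0.0000]
  [ 0.3575   0.9500   0.4000]
  [ 0.2975   0.3500   0.7000]
(I − A)⁻¹ = adj(I−A) / det(I−A) ≈
  [   1.0000     0.0000     0.0000]
  [   0.6810     1.8095     0.7619]
  [   0.5667     0.6667     1.3333]
x = (I − A)⁻¹ d = adj(I−A)·d / det(I−A), with det(I−A) = 0.5250:
  x_1 = (0.5250·575 + 0.0000·450 + 0.0000·500) / 0.5250 = 301.875 / 0.5250 = 575.00
  x_2 = (0.3575·575 + 0.9500·450 + 0.4000·500) / 0.5250 = 833.0625 / 0.5250 ≈ 1586.79
  x_3 = (0.2975·575 + 0.3500·450 + 0.7000·500) / 0.5250 = 678.5625 / 0.5250 = 1292.50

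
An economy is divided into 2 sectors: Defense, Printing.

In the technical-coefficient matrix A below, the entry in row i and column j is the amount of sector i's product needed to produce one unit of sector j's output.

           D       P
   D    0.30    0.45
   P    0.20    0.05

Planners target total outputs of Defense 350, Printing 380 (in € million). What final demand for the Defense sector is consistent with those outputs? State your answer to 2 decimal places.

I − A =
  [   0.70    -0.45]
  [  -0.20     0.95]
d = (I − A) x:
  d_D = (+0.70)·350 + (-0.45)·380 = 74.00
  d_P = (-0.20)·350 + (+0.95)·380 = 291.00

d_D = 74.00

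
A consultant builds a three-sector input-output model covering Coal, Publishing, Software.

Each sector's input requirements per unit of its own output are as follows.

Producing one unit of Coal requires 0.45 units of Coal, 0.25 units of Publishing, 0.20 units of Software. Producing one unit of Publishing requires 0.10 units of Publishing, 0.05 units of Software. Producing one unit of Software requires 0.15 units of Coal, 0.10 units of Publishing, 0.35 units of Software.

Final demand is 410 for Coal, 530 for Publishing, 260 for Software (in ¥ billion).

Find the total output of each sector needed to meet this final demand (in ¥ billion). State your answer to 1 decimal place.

I − A =
  [   0.55     0.00    -0.15]
  [  -0.25     0.90    -0.10]
  [  -0.20    -0.05     0.65]
Cofactors of I−A, C_ij = (−1)^(i+j)·(minor ij) (rows/columns in the sector order above):
  C_11 = (0.90)(0.65) − (-0.10)(-0.05) = 0.5800
  C_12 = −[(-0.25)(0.65) − (-0.10)(-0.20)] = 0.1825
  C_13 = (-0.25)(-0.05) − (0.90)(-0.20) = 0.1925
  C_21 = −[(0.00)(0.65) − (-0.15)(-0.05)] = 0.0075
  C_22 = (0.55)(0.65) − (-0.15)(-0.20) = 0.3275
  C_23 = −[(0.55)(-0.05) − (0.00)(-0.20)] = 0.0275
  C_31 = (0.00)(-0.10) − (-0.15)(0.90) = 0.1350
  C_32 = −[(0.55)(-0.10) − (-0.15)(-0.25)] = 0.0925
  C_33 = (0.55)(0.90) − (0.00)(-0.25) = 0.4950
det(I−A) = Σ_j (I−A)_1j·C_1j = (0.55)(0.5800) + (0.00)(0.1825) + (-0.15)(0.1925) = 0.290125
adj(I−A) = Cᵀ =
  [ 0.5800   0.0075   0.1350]
  [ 0.1825   0.3275   0.0925]
  [ 0.1925   0.0275   0.4950]
(I − A)⁻¹ = adj(I−A) / det(I−A) ≈
  [   1.9991     0.0259     0.4653]
  [   0.6290     1.1288     0.3188]
  [   0.6635     0.0948     1.7062]
x = (I − A)⁻¹ d = adj(I−A)·d / det(I−A), with det(I−A) = 0.290125:
  x_C = (0.5800·410 + 0.0075·530 + 0.1350·260) / 0.290125 = 276.875 / 0.290125 ≈ 954.3
  x_P = (0.1825·410 + 0.3275·530 + 0.0925·260) / 0.290125 = 272.45 / 0.290125 ≈ 939.1
  x_S = (0.1925·410 + 0.0275·530 + 0.4950·260) / 0.290125 = 222.20 / 0.290125 ≈ 765.9

x_C = 954.3, x_P = 939.1, x_S = 765.9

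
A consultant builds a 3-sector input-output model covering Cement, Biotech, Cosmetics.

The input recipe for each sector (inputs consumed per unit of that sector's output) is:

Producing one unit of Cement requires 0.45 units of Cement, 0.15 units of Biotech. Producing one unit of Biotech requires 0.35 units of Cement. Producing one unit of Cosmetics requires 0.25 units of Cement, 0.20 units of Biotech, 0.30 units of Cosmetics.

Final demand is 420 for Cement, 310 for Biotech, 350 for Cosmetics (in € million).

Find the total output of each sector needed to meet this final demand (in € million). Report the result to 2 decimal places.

I − A =
  [   0.55    -0.35    -0.25]
  [  -0.15     1.00    -0.20]
  [   0.00     0.00     0.70]
Cofactors of I−A, C_ij = (−1)^(i+j)·(minor ij) (rows/columns in the sector order above):
  C_11 = (1.00)(0.70) − (-0.20)(0.00) = 0.7000
  C_12 = −[(-0.15)(0.70) − (-0.20)(0.00)] = 0.1050
  C_13 = (-0.15)(0.00) − (1.00)(0.00) = 0.0000
  C_21 = −[(-0.35)(0.70) − (-0.25)(0.00)] = 0.2450
  C_22 = (0.55)(0.70) − (-0.25)(0.00) = 0.3850
  C_23 = −[(0.55)(0.00) − (-0.35)(0.00)] = 0.0000
  C_31 = (-0.35)(-0.20) − (-0.25)(1.00) = 0.3200
  C_32 = −[(0.55)(-0.20) − (-0.25)(-0.15)] = 0.1475
  C_33 = (0.55)(1.00) − (-0.35)(-0.15) = 0.4975
det(I−A) = Σ_j (I−A)_1j·C_1j = (0.55)(0.7000) + (-0.35)(0.1050) + (-0.25)(0.0000) = 0.34825
adj(I−A) = Cᵀ =
  [ 0.7000   0.2450   0.3200]
  [ 0.1050   0.3850   0.1475]
  [ 0.0000   0.0000   0.4975]
(I − A)⁻¹ = adj(I−A) / det(I−A) ≈
  [   2.0101     0.7035     0.9189]
  [   0.3015     1.1055     0.4235]
  [   0.0000     0.0000     1.4286]
x = (I − A)⁻¹ d = adj(I−A)·d / det(I−A), with det(I−A) = 0.34825:
  x_1 = (0.7000·420 + 0.2450·310 + 0.3200·350) / 0.34825 = 481.95 / 0.34825 ≈ 1383.92
  x_2 = (0.1050·420 + 0.3850·310 + 0.1475·350) / 0.34825 = 215.075 / 0.34825 ≈ 617.59
  x_3 = (0.0000·420 + 0.0000·310 + 0.4975·350) / 0.34825 = 174.125 / 0.34825 = 500.00

x_1 = 1383.92, x_2 = 617.59, x_3 = 500.00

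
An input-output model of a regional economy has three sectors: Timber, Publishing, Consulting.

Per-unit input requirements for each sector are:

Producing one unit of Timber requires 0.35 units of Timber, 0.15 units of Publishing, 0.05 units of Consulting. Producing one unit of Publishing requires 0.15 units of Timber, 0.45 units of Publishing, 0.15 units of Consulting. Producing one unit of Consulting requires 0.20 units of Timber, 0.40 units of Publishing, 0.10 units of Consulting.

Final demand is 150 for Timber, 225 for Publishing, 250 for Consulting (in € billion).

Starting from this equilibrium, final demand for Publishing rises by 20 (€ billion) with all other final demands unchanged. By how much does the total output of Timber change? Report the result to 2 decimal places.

I − A =
  [   0.65    -0.15    -0.20]
  [  -0.15     0.55    -0.40]
  [  -0.05    -0.15     0.90]
Cofactors of I−A, C_ij = (−1)^(i+j)·(minor ij) (rows/columns in the sector order above):
  C_11 = (0.55)(0.90) − (-0.40)(-0.15) = 0.4350
  C_12 = −[(-0.15)(0.90) − (-0.40)(-0.05)] = 0.1550
  C_13 = (-0.15)(-0.15) − (0.55)(-0.05) = 0.0500
  C_21 = −[(-0.15)(0.90) − (-0.20)(-0.15)] = 0.1650
  C_22 = (0.65)(0.90) − (-0.20)(-0.05) = 0.5750
  C_23 = −[(0.65)(-0.15) − (-0.15)(-0.05)] = 0.1050
  C_31 = (-0.15)(-0.40) − (-0.20)(0.55) = 0.1700
  C_32 = −[(0.65)(-0.40) − (-0.20)(-0.15)] = 0.2900
  C_33 = (0.65)(0.55) − (-0.15)(-0.15) = 0.3350
det(I−A) = Σ_j (I−A)_1j·C_1j = (0.65)(0.4350) + (-0.15)(0.1550) + (-0.20)(0.0500) = 0.2495
adj(I−A) = Cᵀ =
  [ 0.4350   0.1650   0.1700]
  [ 0.1550   0.5750   0.2900]
  [ 0.0500   0.1050   0.3350]
(I − A)⁻¹ = adj(I−A) / det(I−A) ≈
  [   1.7435     0.6613     0.6814]
  [   0.6212     2.3046     1.1623]
  [   0.2004     0.4208     1.3427]
Δx = (I − A)⁻¹ Δd with Δd having +20 in the Publishing component and 0 elsewhere.
So Δx_1 = L_12 · (+20), where L_12 = adj(I−A)_12 / det(I−A) = 0.1650 / 0.2495.
Δx_1 = 0.1650 × (+20) / 0.2495 = 3.30 / 0.2495 ≈ 13.23.

Δx_1 = 13.23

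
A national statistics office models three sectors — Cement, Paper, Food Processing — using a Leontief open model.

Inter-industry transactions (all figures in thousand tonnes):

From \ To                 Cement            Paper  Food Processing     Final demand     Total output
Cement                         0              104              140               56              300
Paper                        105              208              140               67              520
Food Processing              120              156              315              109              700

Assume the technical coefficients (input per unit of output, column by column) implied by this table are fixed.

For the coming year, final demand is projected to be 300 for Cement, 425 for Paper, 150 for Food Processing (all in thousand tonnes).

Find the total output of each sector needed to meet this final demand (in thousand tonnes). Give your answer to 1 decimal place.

Technical coefficients a_ij = z_ij / X_j:
  a_11 = 0/300 = 0.00, a_21 = 105/300 = 0.35, a_31 = 120/300 = 0.40
  a_12 = 104/520 = 0.20, a_22 = 208/520 = 0.40, a_32 = 156/520 = 0.30
  a_13 = 140/700 = 0.20, a_23 = 140/700 = 0.20, a_33 = 315/700 = 0.45
I − A =
  [   1.00    -0.20    -0.20]
  [  -0.35     0.60    -0.20]
  [  -0.40    -0.30     0.55]
Cofactors of I−A, C_ij = (−1)^(i+j)·(minor ij) (rows/columns in the sector order above):
  C_11 = (0.60)(0.55) − (-0.20)(-0.30) = 0.2700
  C_12 = −[(-0.35)(0.55) − (-0.20)(-0.40)] = 0.2725
  C_13 = (-0.35)(-0.30) − (0.60)(-0.40) = 0.3450
  C_21 = −[(-0.20)(0.55) − (-0.20)(-0.30)] = 0.1700
  C_22 = (1.00)(0.55) − (-0.20)(-0.40) = 0.4700
  C_23 = −[(1.00)(-0.30) − (-0.20)(-0.40)] = 0.3800
  C_31 = (-0.20)(-0.20) − (-0.20)(0.60) = 0.1600
  C_32 = −[(1.00)(-0.20) − (-0.20)(-0.35)] = 0.2700
  C_33 = (1.00)(0.60) − (-0.20)(-0.35) = 0.5300
det(I−A) = Σ_j (I−A)_1j·C_1j = (1.00)(0.2700) + (-0.20)(0.2725) + (-0.20)(0.3450) = 0.1465
adj(I−A) = Cᵀ =
  [ 0.2700   0.1700   0.1600]
  [ 0.2725   0.4700   0.2700]
  [ 0.3450   0.3800   0.5300]
(I − A)⁻¹ = adj(I−A) / det(I−A) ≈
  [   1.8430     1.1604     1.0922]
  [   1.8601     3.2082     1.8430]
  [   2.3549     2.5939     3.6177]
x = (I − A)⁻¹ d = adj(I−A)·d / det(I−A), with det(I−A) = 0.1465:
  x_1 = (0.2700·300 + 0.1700·425 + 0.1600·150) / 0.1465 = 177.25 / 0.1465 ≈ 1209.9
  x_2 = (0.2725·300 + 0.4700·425 + 0.2700·150) / 0.1465 = 322.00 / 0.1465 ≈ 2198.0
  x_3 = (0.3450·300 + 0.3800·425 + 0.5300·150) / 0.1465 = 344.50 / 0.1465 ≈ 2351.5

x_1 = 1209.9, x_2 = 2198.0, x_3 = 2351.5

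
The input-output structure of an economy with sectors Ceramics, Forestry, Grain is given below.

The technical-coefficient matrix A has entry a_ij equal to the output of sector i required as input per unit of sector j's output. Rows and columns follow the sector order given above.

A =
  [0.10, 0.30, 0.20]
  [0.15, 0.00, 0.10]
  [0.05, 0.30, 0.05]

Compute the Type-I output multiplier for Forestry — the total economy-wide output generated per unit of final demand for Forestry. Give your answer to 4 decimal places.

I − A =
  [   0.90    -0.30    -0.20]
  [  -0.15     1.00    -0.10]
  [  -0.05    -0.30     0.95]
Cofactors of I−A, C_ij = (−1)^(i+j)·(minor ij) (rows/columns in the sector order above):
  C_11 = (1.00)(0.95) − (-0.10)(-0.30) = 0.9200
  C_12 = −[(-0.15)(0.95) − (-0.10)(-0.05)] = 0.1475
  C_13 = (-0.15)(-0.30) − (1.00)(-0.05) = 0.0950
  C_21 = −[(-0.30)(0.95) − (-0.20)(-0.30)] = 0.3450
  C_22 = (0.90)(0.95) − (-0.20)(-0.05) = 0.8450
  C_23 = −[(0.90)(-0.30) − (-0.30)(-0.05)] = 0.2850
  C_31 = (-0.30)(-0.10) − (-0.20)(1.00) = 0.2300
  C_32 = −[(0.90)(-0.10) − (-0.20)(-0.15)] = 0.1200
  C_33 = (0.90)(1.00) − (-0.30)(-0.15) = 0.8550
det(I−A) = Σ_j (I−A)_1j·C_1j = (0.90)(0.9200) + (-0.30)(0.1475) + (-0.20)(0.0950) = 0.76475
adj(I−A) = Cᵀ =
  [ 0.9200   0.3450   0.2300]
  [ 0.1475   0.8450   0.1200]
  [ 0.0950   0.2850   0.8550]
(I − A)⁻¹ = adj(I−A) / det(I−A) ≈
  [   1.20301     0.45113     0.30075]
  [   0.19287     1.10494     0.15691]
  [   0.12422     0.37267     1.11801]
The output multiplier for sector j is the column-j sum of the Leontief inverse (I − A)⁻¹ = adj(I−A) / det(I−A).
Column F of adj(I−A): (0.3450, 0.8450, 0.2850); det(I−A) = 0.76475.
m_F = (0.3450 + 0.8450 + 0.2850) / 0.76475 = 1.475 / 0.76475 ≈ 1.9287.

m_F = 1.9287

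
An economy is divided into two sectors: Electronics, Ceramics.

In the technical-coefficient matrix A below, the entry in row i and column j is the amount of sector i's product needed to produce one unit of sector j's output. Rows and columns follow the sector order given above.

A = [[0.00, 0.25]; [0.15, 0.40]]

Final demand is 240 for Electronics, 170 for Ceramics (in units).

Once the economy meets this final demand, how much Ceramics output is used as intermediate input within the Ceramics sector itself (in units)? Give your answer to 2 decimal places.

z_CC = 146.49

I − A =
  [   1.00    -0.25]
  [  -0.15     0.60]
det(I−A) = (1.00)(0.60) − (-0.25)(-0.15) = 0.5625
adj(I−A) = [[0.60, 0.25], [0.15, 1.00]]
(I − A)⁻¹ = adj(I−A) / det(I−A) ≈
  [   1.0667     0.4444]
  [   0.2667     1.7778]
First solve x = (I − A)⁻¹ d = adj(I−A)·d / det(I−A); in particular x_C = (0.15·240 + 1.00·170) / 0.5625 = 206.00 / 0.5625 ≈ 366.2222.
Intermediate flow from C to C: z_CC = a_CC · x_C = 0.40 × 206.00 / 0.5625 = 82.40 / 0.5625 ≈ 146.49.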